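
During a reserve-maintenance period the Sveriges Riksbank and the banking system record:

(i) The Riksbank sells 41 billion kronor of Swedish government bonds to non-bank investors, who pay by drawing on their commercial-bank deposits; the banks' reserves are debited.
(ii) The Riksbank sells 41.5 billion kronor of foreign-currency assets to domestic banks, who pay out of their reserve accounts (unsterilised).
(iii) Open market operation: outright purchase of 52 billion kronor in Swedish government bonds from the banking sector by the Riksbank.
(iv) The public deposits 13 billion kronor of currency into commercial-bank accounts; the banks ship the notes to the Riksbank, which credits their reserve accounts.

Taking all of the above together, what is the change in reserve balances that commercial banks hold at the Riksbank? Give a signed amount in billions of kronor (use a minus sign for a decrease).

-17.5 billion

Asset sale (to non-banks) 41 billion kronor: the non-bank buyers' banks settle from reserves → −41B.
FX sale 41.5 billion kronor: the buying banks pay out of their reserve balances → −41.5B.
OMO purchase (from banks) 52 billion kronor: the Riksbank pays by crediting reserve accounts → +52B.
Currency deposit 13 billion kronor: returned notes are swapped for reserve credit → +13B.
Net: −41 − 41.5 + 52 + 13 = -17.5 billion.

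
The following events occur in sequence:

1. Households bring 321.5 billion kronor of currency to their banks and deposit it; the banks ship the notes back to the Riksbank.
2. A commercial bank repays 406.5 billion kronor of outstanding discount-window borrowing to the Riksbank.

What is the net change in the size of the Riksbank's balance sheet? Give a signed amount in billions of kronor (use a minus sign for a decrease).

Currency deposit 321.5 billion kronor: only the composition of liabilities changes → 0.
Discount-window repayment 406.5 billion kronor: a Riksbank asset is shed → −406.5B.
Net: 0 − 406.5 = -406.5 billion.

-406.5 billion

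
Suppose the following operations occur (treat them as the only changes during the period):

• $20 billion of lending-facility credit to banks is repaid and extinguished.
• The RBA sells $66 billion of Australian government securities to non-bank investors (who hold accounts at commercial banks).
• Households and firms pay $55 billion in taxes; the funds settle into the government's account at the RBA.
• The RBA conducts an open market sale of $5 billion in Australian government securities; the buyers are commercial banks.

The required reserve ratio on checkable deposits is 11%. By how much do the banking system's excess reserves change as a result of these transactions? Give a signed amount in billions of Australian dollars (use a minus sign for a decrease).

Discount-window repayment $20 billion: reserves −$20B, deposits 0.
Asset sale (to non-banks) $66 billion: reserves −$66B, deposits −$66B.
Government account inflow $55 billion: reserves −$55B, deposits −$55B.
OMO sale (to banks) $5 billion: reserves −$5B, deposits 0.
Totals: Δreserves = −$146B, Δdeposits = −$121B.
Δrequired reserves = 11% × −$121B = −$13.31B.
Δexcess reserves = Δreserves − Δrequired = −$146B − (−$13.31B) = -$132.69 billion.

-$132.69 billion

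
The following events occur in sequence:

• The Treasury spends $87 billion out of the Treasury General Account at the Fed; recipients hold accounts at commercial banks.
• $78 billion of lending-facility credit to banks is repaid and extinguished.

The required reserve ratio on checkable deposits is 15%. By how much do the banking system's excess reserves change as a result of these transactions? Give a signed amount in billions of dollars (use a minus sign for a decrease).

Government spending $87 billion: reserves +$87B, deposits +$87B.
Discount-window repayment $78 billion: reserves −$78B, deposits 0.
Totals: Δreserves = +$9B, Δdeposits = +$87B.
Δrequired reserves = 15% × +$87B = +$13.05B.
Δexcess reserves = Δreserves − Δrequired = +$9B − (+$13.05B) = -$4.05 billion.

-$4.05 billion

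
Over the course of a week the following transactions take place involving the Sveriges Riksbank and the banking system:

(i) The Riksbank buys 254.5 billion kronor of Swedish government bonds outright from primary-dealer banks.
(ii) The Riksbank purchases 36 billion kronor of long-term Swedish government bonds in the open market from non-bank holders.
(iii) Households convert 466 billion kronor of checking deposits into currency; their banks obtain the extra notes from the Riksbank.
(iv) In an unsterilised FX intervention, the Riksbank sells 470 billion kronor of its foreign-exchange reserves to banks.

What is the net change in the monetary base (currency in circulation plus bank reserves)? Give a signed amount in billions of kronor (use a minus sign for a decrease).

-179.5 billion

OMO purchase (from banks) 254.5 billion kronor: Riksbank balance sheet expands → +254.5B.
Asset purchase (from non-banks) 36 billion kronor: Riksbank balance sheet expands → +36B.
Currency withdrawal 466 billion kronor: just a shift between currency and reserves — both are base money → 0.
FX sale 470 billion kronor: Riksbank balance sheet contracts → −470B.
Net: 254.5 + 36 + 0 − 470 = -179.5 billion.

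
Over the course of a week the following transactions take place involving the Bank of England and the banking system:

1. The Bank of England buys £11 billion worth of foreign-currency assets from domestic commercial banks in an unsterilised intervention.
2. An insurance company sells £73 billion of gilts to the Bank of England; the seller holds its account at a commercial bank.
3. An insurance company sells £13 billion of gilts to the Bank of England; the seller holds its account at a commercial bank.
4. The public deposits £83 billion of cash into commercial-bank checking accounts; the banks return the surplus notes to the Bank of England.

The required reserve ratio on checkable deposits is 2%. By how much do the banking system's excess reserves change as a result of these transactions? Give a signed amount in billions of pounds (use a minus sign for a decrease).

FX purchase £11 billion: reserves +£11B, deposits 0.
Asset purchase (from non-banks) £73 billion: reserves +£73B, deposits +£73B.
Asset purchase (from non-banks) £13 billion: reserves +£13B, deposits +£13B.
Currency deposit £83 billion: reserves +£83B, deposits +£83B.
Totals: Δreserves = +£180B, Δdeposits = +£169B.
Δrequired reserves = 2% × +£169B = +£3.38B.
Δexcess reserves = Δreserves − Δrequired = +£180B − (+£3.38B) = +£176.62 billion.

+£176.62 billion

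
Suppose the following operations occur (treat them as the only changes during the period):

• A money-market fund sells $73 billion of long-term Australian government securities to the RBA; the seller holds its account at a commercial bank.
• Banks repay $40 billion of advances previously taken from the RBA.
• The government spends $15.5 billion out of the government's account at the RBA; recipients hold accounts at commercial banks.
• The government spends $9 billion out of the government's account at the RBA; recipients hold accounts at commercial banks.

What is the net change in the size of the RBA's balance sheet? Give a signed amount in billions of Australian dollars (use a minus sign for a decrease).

+$33 billion

RBA balance sheet:
  Assets:      Securities +$73B, Loans to banks −$40B
  Liabilities: Bank reserves +$57.5B, Government deposits −$24.5B
Change in total RBA assets = +$33 billion.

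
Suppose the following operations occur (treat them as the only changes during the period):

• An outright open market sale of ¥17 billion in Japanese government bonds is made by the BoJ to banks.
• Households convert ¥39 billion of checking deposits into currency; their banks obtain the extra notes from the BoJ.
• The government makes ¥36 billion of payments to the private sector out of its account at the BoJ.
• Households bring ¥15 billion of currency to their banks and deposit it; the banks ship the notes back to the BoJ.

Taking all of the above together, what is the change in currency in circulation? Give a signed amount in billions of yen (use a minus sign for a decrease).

BoJ balance sheet:
  Assets:      Securities −¥17B
  Liabilities: Bank reserves −¥5B, Currency in circulation +¥24B, Government deposits −¥36B
So the change in currency in circulation is +¥24 billion.

+¥24 billion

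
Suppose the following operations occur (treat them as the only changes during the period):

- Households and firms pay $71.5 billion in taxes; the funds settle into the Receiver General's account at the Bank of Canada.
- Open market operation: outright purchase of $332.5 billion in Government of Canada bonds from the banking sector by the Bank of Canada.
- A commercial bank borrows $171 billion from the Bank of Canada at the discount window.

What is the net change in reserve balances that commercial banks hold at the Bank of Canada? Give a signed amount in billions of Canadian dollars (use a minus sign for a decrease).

+$432 billion

Bank of Canada balance sheet:
  Assets:      Securities +$332.5B, Loans to banks +$171B
  Liabilities: Bank reserves +$432B, Government deposits +$71.5B
Commercial banking system:
  Assets:      Reserves at CB +$432B, Securities −$332.5B
  Liabilities: Checkable deposits −$71.5B, Borrowings from CB +$171B
So the change in reserve balances that commercial banks hold at the Bank of Canada is +$432 billion.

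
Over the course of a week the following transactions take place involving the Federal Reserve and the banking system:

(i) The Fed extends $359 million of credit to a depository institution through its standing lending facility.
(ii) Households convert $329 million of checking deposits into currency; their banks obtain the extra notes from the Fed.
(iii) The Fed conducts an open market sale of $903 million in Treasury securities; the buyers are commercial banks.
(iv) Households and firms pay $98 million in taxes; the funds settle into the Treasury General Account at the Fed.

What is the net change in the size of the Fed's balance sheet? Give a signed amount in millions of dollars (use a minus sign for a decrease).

Discount-window loan $359 million: a Fed asset is acquired → +$359M.
Currency withdrawal $329 million: only the composition of liabilities changes → 0.
OMO sale (to banks) $903 million: a Fed asset is shed → −$903M.
Government account inflow $98 million: only the composition of liabilities changes → 0.
Net: 359 + 0 − 903 + 0 = -$544 million.

-$544 million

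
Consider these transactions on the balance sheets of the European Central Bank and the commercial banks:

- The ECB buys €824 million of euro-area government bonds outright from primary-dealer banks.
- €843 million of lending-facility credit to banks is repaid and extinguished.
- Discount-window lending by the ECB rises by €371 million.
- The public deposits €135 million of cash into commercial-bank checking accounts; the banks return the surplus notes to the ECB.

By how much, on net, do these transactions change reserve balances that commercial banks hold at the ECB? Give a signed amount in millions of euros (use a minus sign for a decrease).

+€487 million

OMO purchase (from banks) €824 million: the ECB pays by crediting reserve accounts → +€824M.
Discount-window repayment €843 million: repayment is debited from reserves → −€843M.
Discount-window loan €371 million: the loan is credited to the bank's reserve account → +€371M.
Currency deposit €135 million: returned notes are swapped for reserve credit → +€135M.
Net: 824 − 843 + 371 + 135 = +€487 million.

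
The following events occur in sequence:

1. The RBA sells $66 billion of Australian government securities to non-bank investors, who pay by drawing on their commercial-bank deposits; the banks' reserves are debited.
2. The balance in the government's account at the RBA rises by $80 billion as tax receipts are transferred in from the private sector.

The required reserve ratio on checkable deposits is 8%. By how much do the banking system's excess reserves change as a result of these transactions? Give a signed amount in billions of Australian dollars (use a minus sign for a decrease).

Asset sale (to non-banks) $66 billion: reserves −$66B, deposits −$66B.
Government account inflow $80 billion: reserves −$80B, deposits −$80B.
Totals: Δreserves = −$146B, Δdeposits = −$146B.
Δrequired reserves = 8% × −$146B = −$11.68B.
Δexcess reserves = Δreserves − Δrequired = −$146B − (−$11.68B) = -$134.32 billion.

-$134.32 billion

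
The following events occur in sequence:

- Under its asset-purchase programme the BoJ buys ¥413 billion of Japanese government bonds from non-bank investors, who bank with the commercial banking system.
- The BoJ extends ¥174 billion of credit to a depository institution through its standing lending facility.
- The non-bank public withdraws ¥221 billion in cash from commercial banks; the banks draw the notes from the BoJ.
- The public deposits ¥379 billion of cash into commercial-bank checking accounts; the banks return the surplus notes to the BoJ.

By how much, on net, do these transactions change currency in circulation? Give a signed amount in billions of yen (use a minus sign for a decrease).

-¥158 billion

Asset purchase (from non-banks) ¥413 billion: no currency enters or leaves circulation → 0.
Discount-window loan ¥174 billion: no currency enters or leaves circulation → 0.
Currency withdrawal ¥221 billion: notes leave the central bank → +¥221B.
Currency deposit ¥379 billion: notes return to the central bank → −¥379B.
Net: 0 + 0 + 221 − 379 = -¥158 billion.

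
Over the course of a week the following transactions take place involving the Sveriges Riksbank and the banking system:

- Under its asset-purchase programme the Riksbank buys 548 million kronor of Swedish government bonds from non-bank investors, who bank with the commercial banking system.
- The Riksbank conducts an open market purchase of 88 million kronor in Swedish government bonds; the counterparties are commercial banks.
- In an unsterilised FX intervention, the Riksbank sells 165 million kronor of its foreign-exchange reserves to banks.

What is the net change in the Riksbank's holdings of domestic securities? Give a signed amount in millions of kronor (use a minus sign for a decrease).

Asset purchase (from non-banks) 548 million kronor: securities added to the Riksbank's portfolio → +548M.
OMO purchase (from banks) 88 million kronor: securities added to the Riksbank's portfolio → +88M.
FX sale 165 million kronor: the Riksbank's securities portfolio is untouched → 0.
Net: 548 + 88 + 0 = +636 million.

+636 million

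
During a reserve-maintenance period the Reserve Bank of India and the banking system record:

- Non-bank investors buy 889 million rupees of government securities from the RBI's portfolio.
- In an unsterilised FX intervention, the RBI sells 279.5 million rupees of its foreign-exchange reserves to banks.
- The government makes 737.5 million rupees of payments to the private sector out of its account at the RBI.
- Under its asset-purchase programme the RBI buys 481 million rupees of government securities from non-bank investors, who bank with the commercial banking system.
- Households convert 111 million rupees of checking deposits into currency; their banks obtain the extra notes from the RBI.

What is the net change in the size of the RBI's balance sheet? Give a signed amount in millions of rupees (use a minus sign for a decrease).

Asset sale (to non-banks) 889 million rupees: an RBI asset is shed → −889M.
FX sale 279.5 million rupees: an RBI asset is shed → −279.5M.
Government spending 737.5 million rupees: only the composition of liabilities changes → 0.
Asset purchase (from non-banks) 481 million rupees: an RBI asset is acquired → +481M.
Currency withdrawal 111 million rupees: only the composition of liabilities changes → 0.
Net: −889 − 279.5 + 0 + 481 + 0 = -687.5 million.

-687.5 million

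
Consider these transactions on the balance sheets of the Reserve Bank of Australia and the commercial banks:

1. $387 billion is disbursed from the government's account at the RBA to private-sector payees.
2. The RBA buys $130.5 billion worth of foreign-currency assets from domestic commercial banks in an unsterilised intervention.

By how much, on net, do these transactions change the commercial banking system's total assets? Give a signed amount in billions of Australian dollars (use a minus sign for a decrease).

+$387 billion

Government spending $387 billion: bank balance sheets expand → +$387B.
FX purchase $130.5 billion: just an asset swap on bank balance sheets → 0.
Net: 387 + 0 = +$387 billion.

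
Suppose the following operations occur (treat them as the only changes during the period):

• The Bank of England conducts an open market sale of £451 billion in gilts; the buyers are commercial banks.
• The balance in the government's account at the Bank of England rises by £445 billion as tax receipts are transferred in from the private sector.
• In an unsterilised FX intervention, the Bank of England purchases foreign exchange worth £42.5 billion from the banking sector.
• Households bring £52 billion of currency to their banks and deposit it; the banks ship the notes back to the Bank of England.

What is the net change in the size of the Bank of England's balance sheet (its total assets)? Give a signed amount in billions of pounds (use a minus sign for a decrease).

Bank of England balance sheet:
  Assets:      Securities −£451B, Foreign assets +£42.5B
  Liabilities: Bank reserves −£801.5B, Currency in circulation −£52B, Government deposits +£445B
Commercial banking system:
  Assets:      Reserves at CB −£801.5B, Securities +£451B, Foreign assets −£42.5B
  Liabilities: Checkable deposits −£393B
Change in total Bank of England assets = -£408.5 billion.

-£408.5 billion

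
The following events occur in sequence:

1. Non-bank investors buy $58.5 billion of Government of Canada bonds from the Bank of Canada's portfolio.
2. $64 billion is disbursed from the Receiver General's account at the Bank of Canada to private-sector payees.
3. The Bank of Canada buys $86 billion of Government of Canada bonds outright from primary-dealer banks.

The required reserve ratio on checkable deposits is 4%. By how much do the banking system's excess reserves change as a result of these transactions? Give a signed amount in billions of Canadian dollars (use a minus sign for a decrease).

+$91.28 billion

Asset sale (to non-banks) $58.5 billion: reserves −$58.5B, deposits −$58.5B.
Government spending $64 billion: reserves +$64B, deposits +$64B.
OMO purchase (from banks) $86 billion: reserves +$86B, deposits 0.
Totals: Δreserves = +$91.5B, Δdeposits = +$5.5B.
Δrequired reserves = 4% × +$5.5B = +$0.22B.
Δexcess reserves = Δreserves − Δrequired = +$91.5B − (+$0.22B) = +$91.28 billion.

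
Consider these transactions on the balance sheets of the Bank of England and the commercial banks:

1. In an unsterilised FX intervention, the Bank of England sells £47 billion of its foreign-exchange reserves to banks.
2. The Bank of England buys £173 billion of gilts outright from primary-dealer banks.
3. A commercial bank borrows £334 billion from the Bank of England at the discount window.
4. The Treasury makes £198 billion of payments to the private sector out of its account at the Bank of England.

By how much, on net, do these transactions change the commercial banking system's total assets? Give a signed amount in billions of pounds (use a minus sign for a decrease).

Bank of England balance sheet:
  Assets:      Securities +£173B, Loans to banks +£334B, Foreign assets −£47B
  Liabilities: Bank reserves +£658B, Government deposits −£198B
Commercial banking system:
  Assets:      Reserves at CB +£658B, Securities −£173B, Foreign assets +£47B
  Liabilities: Checkable deposits +£198B, Borrowings from CB +£334B
Change in total bank assets = +£532 billion.

+£532 billion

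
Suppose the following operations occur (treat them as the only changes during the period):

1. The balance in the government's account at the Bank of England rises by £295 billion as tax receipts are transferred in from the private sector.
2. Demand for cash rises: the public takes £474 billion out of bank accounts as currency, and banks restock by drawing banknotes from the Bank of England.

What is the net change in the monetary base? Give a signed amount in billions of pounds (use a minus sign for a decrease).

-£295 billion

Government account inflow £295 billion: reserves shift to a non-base liability → −£295B.
Currency withdrawal £474 billion: just a shift between currency and reserves — both are base money → 0.
Net: −295 + 0 = -£295 billion.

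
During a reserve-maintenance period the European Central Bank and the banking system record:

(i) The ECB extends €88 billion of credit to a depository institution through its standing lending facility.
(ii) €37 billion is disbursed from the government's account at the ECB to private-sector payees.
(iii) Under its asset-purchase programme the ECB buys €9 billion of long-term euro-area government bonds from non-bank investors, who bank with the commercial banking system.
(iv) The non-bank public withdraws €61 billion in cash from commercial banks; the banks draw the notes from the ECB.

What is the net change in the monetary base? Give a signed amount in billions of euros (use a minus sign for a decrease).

ECB balance sheet:
  Assets:      Securities +€9B, Loans to banks +€88B
  Liabilities: Bank reserves +€73B, Currency in circulation +€61B, Government deposits −€37B
Monetary base = currency + reserves: +€61B + (+€73B) = +€134 billion.

+€134 billion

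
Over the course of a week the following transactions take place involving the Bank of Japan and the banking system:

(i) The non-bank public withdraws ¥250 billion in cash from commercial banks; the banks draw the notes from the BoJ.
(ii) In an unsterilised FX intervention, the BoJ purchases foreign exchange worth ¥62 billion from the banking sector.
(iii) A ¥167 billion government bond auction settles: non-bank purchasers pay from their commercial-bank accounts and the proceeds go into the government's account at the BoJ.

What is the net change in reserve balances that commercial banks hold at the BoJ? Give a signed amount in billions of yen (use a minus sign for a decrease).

Currency withdrawal ¥250 billion: banks swap reserves for currency → −¥250B.
FX purchase ¥62 billion: the BoJ pays by crediting reserve accounts → +¥62B.
Government account inflow ¥167 billion: funds move from bank reserves into the government account → −¥167B.
Net: −250 + 62 − 167 = -¥355 billion.

-¥355 billion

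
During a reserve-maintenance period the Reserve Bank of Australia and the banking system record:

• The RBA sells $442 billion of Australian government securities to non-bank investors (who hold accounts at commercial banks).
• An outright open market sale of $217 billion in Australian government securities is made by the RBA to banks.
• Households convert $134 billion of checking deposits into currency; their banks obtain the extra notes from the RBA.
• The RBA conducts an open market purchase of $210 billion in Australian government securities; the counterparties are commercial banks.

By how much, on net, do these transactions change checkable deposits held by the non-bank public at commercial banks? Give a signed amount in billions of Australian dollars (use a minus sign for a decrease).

Asset sale (to non-banks) $442 billion: non-bank counterparties' bank balances fall → −$442B.
OMO sale (to banks) $217 billion: the counterparty is a bank, so public deposits are unchanged → 0.
Currency withdrawal $134 billion: non-bank counterparties' bank balances fall → −$134B.
OMO purchase (from banks) $210 billion: the counterparty is a bank, so public deposits are unchanged → 0.
Net: −442 + 0 − 134 + 0 = -$576 billion.

-$576 billion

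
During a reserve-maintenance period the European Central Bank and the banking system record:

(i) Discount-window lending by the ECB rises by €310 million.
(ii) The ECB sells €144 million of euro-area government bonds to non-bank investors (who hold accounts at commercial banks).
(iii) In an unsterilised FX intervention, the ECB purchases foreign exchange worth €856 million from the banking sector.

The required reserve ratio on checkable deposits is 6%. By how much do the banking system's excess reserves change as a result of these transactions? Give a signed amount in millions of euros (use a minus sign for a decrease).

+€1030.64 million

Discount-window loan €310 million: reserves +€310M, deposits 0.
Asset sale (to non-banks) €144 million: reserves −€144M, deposits −€144M.
FX purchase €856 million: reserves +€856M, deposits 0.
Totals: Δreserves = +€1022M, Δdeposits = −€144M.
Δrequired reserves = 6% × −€144M = −€8.64M.
Δexcess reserves = Δreserves − Δrequired = +€1022M − (−€8.64M) = +€1030.64 million.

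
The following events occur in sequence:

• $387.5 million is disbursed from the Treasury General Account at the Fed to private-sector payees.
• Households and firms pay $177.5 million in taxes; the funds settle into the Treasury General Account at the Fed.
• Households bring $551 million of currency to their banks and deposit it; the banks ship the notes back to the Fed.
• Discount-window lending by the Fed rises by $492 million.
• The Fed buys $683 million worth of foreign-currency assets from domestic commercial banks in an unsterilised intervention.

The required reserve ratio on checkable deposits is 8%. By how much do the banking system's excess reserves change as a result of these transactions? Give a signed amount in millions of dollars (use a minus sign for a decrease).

+$1875.12 million

Government spending $387.5 million: reserves +$387.5M, deposits +$387.5M.
Government account inflow $177.5 million: reserves −$177.5M, deposits −$177.5M.
Currency deposit $551 million: reserves +$551M, deposits +$551M.
Discount-window loan $492 million: reserves +$492M, deposits 0.
FX purchase $683 million: reserves +$683M, deposits 0.
Totals: Δreserves = +$1936M, Δdeposits = +$761M.
Δrequired reserves = 8% × +$761M = +$60.88M.
Δexcess reserves = Δreserves − Δrequired = +$1936M − (+$60.88M) = +$1875.12 million.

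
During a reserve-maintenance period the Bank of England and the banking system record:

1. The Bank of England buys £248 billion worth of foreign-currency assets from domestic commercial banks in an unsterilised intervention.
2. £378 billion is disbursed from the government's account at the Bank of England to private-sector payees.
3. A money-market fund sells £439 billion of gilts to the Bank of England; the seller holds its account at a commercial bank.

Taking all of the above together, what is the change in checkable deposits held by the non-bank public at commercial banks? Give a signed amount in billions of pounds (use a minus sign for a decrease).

Bank of England balance sheet:
  Assets:      Securities +£439B, Foreign assets +£248B
  Liabilities: Bank reserves +£1065B, Government deposits −£378B
Commercial banking system:
  Assets:      Reserves at CB +£1065B, Foreign assets −£248B
  Liabilities: Checkable deposits +£817B
So the change in checkable deposits held by the non-bank public at commercial banks is +£817 billion.

+£817 billion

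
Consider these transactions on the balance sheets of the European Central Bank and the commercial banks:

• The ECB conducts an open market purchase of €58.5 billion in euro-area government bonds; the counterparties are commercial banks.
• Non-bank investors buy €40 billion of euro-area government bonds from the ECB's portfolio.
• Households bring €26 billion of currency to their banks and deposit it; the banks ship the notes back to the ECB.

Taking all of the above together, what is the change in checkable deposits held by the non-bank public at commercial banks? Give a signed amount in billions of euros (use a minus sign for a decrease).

ECB balance sheet:
  Assets:      Securities +€18.5B
  Liabilities: Bank reserves +€44.5B, Currency in circulation −€26B
Commercial banking system:
  Assets:      Reserves at CB +€44.5B, Securities −€58.5B
  Liabilities: Checkable deposits −€14B
So the change in checkable deposits held by the non-bank public at commercial banks is -€14 billion.

-€14 billion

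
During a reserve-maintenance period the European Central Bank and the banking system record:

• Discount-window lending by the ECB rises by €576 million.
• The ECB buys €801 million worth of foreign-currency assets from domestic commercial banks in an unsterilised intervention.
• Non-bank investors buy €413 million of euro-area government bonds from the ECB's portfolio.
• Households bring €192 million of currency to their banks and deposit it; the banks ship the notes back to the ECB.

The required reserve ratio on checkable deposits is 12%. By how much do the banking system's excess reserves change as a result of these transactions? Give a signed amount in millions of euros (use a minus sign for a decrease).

Discount-window loan €576 million: reserves +€576M, deposits 0.
FX purchase €801 million: reserves +€801M, deposits 0.
Asset sale (to non-banks) €413 million: reserves −€413M, deposits −€413M.
Currency deposit €192 million: reserves +€192M, deposits +€192M.
Totals: Δreserves = +€1156M, Δdeposits = −€221M.
Δrequired reserves = 12% × −€221M = −€26.52M.
Δexcess reserves = Δreserves − Δrequired = +€1156M − (−€26.52M) = +€1182.52 million.

+€1182.52 million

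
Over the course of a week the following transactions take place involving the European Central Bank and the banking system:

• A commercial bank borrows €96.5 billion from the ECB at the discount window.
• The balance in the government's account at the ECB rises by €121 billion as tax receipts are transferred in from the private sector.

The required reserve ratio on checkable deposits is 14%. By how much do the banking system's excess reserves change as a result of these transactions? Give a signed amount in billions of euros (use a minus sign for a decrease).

Discount-window loan €96.5 billion: reserves +€96.5B, deposits 0.
Government account inflow €121 billion: reserves −€121B, deposits −€121B.
Totals: Δreserves = −€24.5B, Δdeposits = −€121B.
Δrequired reserves = 14% × −€121B = −€16.94B.
Δexcess reserves = Δreserves − Δrequired = −€24.5B − (−€16.94B) = -€7.56 billion.

-€7.56 billion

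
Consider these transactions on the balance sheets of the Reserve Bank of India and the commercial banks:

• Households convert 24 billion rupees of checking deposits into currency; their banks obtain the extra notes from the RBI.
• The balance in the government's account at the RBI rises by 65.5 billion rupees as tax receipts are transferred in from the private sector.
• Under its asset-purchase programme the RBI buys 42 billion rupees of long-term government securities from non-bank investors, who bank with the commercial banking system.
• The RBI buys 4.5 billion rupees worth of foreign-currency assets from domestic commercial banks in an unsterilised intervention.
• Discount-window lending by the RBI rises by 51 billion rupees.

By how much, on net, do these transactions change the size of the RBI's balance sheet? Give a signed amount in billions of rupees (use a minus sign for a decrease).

Currency withdrawal 24 billion rupees: only the composition of liabilities changes → 0.
Government account inflow 65.5 billion rupees: only the composition of liabilities changes → 0.
Asset purchase (from non-banks) 42 billion rupees: an RBI asset is acquired → +42B.
FX purchase 4.5 billion rupees: an RBI asset is acquired → +4.5B.
Discount-window loan 51 billion rupees: an RBI asset is acquired → +51B.
Net: 0 + 0 + 42 + 4.5 + 51 = +97.5 billion.

+97.5 billion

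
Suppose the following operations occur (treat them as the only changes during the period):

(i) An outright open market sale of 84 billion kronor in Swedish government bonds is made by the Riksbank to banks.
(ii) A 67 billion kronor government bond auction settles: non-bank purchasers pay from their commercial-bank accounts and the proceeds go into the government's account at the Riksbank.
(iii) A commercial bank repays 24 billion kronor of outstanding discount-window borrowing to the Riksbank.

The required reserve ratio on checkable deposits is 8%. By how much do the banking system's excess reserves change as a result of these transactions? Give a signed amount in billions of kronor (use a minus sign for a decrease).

-169.64 billion

OMO sale (to banks) 84 billion kronor: reserves −84B, deposits 0.
Government account inflow 67 billion kronor: reserves −67B, deposits −67B.
Discount-window repayment 24 billion kronor: reserves −24B, deposits 0.
Totals: Δreserves = −175B, Δdeposits = −67B.
Δrequired reserves = 8% × −67B = −5.36B.
Δexcess reserves = Δreserves − Δrequired = −175B − (−5.36B) = -169.64 billion.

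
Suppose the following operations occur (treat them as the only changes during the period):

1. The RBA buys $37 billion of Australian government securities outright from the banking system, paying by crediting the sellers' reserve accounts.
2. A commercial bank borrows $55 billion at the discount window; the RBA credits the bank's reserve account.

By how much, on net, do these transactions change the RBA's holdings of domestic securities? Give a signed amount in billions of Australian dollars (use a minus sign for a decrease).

OMO purchase (from banks) $37 billion: securities added to the RBA's portfolio → +$37B.
Discount-window loan $55 billion: the RBA's securities portfolio is untouched → 0.
Net: 37 + 0 = +$37 billion.

+$37 billion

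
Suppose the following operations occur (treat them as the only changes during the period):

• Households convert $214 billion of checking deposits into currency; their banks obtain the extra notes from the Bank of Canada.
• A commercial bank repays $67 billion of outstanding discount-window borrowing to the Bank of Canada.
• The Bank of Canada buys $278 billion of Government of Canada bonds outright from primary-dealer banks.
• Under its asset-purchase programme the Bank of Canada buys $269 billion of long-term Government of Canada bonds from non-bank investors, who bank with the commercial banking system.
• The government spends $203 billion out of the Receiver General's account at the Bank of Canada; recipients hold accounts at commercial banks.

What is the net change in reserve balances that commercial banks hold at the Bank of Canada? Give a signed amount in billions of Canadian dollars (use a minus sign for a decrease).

+$469 billion

Bank of Canada balance sheet:
  Assets:      Securities +$547B, Loans to banks −$67B
  Liabilities: Bank reserves +$469B, Currency in circulation +$214B, Government deposits −$203B
Commercial banking system:
  Assets:      Reserves at CB +$469B, Securities −$278B
  Liabilities: Checkable deposits +$258B, Borrowings from CB −$67B
So the change in reserve balances that commercial banks hold at the Bank of Canada is +$469 billion.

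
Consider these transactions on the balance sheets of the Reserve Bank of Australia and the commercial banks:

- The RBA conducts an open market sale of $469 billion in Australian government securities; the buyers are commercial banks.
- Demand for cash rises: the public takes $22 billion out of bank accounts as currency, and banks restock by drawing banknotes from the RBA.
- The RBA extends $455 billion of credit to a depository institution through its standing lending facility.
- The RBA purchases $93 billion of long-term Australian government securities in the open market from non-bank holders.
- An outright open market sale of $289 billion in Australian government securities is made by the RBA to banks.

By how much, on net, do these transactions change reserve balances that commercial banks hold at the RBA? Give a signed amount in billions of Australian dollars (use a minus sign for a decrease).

-$232 billion

RBA balance sheet:
  Assets:      Securities −$665B, Loans to banks +$455B
  Liabilities: Bank reserves −$232B, Currency in circulation +$22B
Commercial banking system:
  Assets:      Reserves at CB −$232B, Securities +$758B
  Liabilities: Checkable deposits +$71B, Borrowings from CB +$455B
So the change in reserve balances that commercial banks hold at the RBA is -$232 billion.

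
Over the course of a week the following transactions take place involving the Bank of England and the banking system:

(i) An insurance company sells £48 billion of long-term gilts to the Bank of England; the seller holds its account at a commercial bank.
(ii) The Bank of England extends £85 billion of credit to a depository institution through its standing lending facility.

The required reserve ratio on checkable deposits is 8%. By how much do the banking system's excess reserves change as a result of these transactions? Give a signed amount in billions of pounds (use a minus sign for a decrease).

Asset purchase (from non-banks) £48 billion: reserves +£48B, deposits +£48B.
Discount-window loan £85 billion: reserves +£85B, deposits 0.
Totals: Δreserves = +£133B, Δdeposits = +£48B.
Δrequired reserves = 8% × +£48B = +£3.84B.
Δexcess reserves = Δreserves − Δrequired = +£133B − (+£3.84B) = +£129.16 billion.

+£129.16 billion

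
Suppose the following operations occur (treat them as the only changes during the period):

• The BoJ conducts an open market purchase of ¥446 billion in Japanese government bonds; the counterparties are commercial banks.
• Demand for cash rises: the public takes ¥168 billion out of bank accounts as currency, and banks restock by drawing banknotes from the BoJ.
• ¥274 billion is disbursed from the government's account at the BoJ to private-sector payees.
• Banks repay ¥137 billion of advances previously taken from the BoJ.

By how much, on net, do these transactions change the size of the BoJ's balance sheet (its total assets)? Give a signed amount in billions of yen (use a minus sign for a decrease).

OMO purchase (from banks) ¥446 billion: a BoJ asset is acquired → +¥446B.
Currency withdrawal ¥168 billion: only the composition of liabilities changes → 0.
Government spending ¥274 billion: only the composition of liabilities changes → 0.
Discount-window repayment ¥137 billion: a BoJ asset is shed → −¥137B.
Net: 446 + 0 + 0 − 137 = +¥309 billion.

+¥309 billion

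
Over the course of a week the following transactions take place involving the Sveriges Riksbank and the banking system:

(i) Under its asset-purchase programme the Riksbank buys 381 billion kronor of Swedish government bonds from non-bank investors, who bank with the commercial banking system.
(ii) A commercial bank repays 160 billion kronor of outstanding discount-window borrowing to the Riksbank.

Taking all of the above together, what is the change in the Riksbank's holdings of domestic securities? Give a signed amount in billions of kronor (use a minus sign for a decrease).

+381 billion

Asset purchase (from non-banks) 381 billion kronor: securities added to the Riksbank's portfolio → +381B.
Discount-window repayment 160 billion kronor: the Riksbank's securities portfolio is untouched → 0.
Net: 381 + 0 = +381 billion.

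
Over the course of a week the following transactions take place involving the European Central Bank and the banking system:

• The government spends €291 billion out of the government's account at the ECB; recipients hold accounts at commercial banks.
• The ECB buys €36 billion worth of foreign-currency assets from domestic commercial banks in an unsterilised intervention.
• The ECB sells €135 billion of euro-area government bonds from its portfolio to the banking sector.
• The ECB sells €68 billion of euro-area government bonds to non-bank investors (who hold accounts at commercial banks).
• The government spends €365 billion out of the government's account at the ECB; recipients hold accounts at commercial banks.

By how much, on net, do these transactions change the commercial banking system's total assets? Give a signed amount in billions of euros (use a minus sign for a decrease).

ECB balance sheet:
  Assets:      Securities −€203B, Foreign assets +€36B
  Liabilities: Bank reserves +€489B, Government deposits −€656B
Commercial banking system:
  Assets:      Reserves at CB +€489B, Securities +€135B, Foreign assets −€36B
  Liabilities: Checkable deposits +€588B
Change in total bank assets = +€588 billion.

+€588 billion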